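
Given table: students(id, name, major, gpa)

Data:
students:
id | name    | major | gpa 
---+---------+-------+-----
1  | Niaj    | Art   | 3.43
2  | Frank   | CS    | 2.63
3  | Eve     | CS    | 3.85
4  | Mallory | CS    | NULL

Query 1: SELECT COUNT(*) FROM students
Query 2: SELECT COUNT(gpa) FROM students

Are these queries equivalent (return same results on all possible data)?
No, not equivalent

Query 1 returns: [(4,)]
Query 2 returns: [(3,)]

Reason: COUNT(*) includes NULLs, COUNT(column) excludes them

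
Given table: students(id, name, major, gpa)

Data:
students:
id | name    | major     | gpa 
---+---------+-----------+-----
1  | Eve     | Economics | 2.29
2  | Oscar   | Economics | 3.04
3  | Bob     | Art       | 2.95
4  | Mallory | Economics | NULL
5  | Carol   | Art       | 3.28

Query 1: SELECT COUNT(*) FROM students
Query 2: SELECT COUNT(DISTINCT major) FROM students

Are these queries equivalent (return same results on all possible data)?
No, not equivalent

Query 1 returns: [(5,)]
Query 2 returns: [(2,)]

Reason: COUNT(*) counts rows, COUNT(DISTINCT major) counts unique majors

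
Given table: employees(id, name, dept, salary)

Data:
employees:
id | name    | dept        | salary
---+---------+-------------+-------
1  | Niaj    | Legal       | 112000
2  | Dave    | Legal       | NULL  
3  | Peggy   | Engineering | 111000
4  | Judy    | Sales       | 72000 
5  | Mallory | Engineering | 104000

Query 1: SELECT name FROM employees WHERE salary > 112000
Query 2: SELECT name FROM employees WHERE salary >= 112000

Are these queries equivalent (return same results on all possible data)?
No, not equivalent

Query 1 returns: []
Query 2 returns: [('Niaj',)]

Reason: > vs >= gives different results when salary = 112000 exists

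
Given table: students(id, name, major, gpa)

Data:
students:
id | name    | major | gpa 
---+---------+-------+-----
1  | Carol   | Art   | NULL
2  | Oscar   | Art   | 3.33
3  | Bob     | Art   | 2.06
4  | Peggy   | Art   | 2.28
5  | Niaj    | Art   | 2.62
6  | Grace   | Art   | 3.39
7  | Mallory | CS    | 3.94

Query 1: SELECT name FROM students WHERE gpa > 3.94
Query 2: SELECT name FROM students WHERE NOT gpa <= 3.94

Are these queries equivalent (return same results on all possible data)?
Yes, equivalent

Both queries return: []

Reason: Both filter gpa > 3.94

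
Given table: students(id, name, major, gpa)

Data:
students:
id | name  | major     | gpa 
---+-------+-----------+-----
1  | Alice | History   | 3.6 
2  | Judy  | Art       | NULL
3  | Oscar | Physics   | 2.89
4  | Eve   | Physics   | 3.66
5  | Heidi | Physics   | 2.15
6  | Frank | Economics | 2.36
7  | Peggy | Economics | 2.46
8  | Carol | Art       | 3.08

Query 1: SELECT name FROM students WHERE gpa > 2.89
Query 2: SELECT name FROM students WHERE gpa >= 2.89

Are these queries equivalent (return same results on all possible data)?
No, not equivalent

Query 1 returns: [('Alice',), ('Eve',), ('Carol',)]
Query 2 returns: [('Alice',), ('Oscar',), ('Eve',), ('Carol',)]

Reason: > vs >= gives different results when gpa = 2.89 exists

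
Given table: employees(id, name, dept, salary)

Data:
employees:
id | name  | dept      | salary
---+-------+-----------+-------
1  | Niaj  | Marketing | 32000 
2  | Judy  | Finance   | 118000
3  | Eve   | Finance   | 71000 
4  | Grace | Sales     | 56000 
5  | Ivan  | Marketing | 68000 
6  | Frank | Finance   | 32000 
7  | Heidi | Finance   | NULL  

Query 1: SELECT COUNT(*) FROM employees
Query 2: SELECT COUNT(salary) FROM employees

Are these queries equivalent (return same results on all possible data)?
No, not equivalent

Query 1 returns: [(7,)]
Query 2 returns: [(6,)]

Reason: COUNT(*) includes NULLs, COUNT(column) excludes them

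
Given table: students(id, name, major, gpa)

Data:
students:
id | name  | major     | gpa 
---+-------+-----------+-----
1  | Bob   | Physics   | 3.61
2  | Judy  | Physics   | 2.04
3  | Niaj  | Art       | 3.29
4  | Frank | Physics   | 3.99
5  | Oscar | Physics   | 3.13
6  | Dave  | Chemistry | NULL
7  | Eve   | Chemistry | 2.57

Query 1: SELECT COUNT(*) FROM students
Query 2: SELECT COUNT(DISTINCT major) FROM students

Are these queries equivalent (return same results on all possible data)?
No, not equivalent

Query 1 returns: [(7,)]
Query 2 returns: [(3,)]

Reason: COUNT(*) counts rows, COUNT(DISTINCT major) counts unique majors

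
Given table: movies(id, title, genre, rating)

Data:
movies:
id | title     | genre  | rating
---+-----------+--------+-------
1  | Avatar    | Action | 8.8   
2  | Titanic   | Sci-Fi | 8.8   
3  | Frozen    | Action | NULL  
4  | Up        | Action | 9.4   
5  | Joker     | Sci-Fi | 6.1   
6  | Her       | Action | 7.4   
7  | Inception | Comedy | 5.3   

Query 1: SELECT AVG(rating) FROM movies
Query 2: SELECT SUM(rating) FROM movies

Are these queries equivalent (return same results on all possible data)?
No, not equivalent

Query 1 returns: [(7.633333333333334,)]
Query 2 returns: [(45.800000000000004,)]

Reason: AVG vs SUM give different aggregate values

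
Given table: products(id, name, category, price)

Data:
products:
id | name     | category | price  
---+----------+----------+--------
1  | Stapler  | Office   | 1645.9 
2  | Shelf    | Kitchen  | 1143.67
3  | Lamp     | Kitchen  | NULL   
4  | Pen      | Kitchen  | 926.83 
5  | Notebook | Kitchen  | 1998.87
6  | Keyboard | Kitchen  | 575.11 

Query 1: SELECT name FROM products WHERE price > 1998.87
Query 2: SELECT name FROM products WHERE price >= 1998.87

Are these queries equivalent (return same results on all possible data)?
No, not equivalent

Query 1 returns: []
Query 2 returns: [('Notebook',)]

Reason: > vs >= gives different results when price = 1998.87 exists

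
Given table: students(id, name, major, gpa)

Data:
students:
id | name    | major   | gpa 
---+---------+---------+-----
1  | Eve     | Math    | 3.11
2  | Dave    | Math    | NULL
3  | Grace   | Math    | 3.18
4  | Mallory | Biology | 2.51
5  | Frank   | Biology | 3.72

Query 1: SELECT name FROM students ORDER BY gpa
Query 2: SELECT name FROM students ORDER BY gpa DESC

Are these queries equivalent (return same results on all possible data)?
No, not equivalent

Query 1 returns: [('Dave',), ('Mallory',), ('Eve',), ('Grace',), ('Frank',)]
Query 2 returns: [('Frank',), ('Grace',), ('Eve',), ('Mallory',), ('Dave',)]

Reason: ASC vs DESC gives opposite ordering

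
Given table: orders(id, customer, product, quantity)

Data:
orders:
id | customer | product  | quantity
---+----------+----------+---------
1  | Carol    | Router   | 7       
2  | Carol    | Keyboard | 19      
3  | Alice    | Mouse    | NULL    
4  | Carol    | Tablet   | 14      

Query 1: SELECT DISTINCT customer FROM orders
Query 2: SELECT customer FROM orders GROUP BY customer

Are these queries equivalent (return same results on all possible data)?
Yes, equivalent

Both queries return: [('Alice',), ('Carol',)]

Reason: Both get unique customers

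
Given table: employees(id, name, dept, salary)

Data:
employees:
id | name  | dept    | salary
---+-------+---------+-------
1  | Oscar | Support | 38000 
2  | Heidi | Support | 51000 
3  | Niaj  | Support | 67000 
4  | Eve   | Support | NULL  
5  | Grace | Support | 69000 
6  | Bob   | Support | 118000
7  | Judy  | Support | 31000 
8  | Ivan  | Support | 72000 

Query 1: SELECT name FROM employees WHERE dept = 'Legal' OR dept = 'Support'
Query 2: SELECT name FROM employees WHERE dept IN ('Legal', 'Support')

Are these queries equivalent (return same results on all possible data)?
Yes, equivalent

Both queries return: [('Bob',), ('Eve',), ('Grace',), ('Heidi',), ('Ivan',), ('Judy',), ('Niaj',), ('Oscar',)]

Reason: OR vs IN are equivalent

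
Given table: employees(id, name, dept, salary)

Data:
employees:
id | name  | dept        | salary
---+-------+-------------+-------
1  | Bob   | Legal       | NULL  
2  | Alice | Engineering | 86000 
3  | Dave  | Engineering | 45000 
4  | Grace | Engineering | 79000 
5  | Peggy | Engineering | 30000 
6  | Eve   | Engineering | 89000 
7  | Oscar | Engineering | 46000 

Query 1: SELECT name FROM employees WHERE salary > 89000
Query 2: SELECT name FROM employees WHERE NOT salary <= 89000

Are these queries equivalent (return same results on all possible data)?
Yes, equivalent

Both queries return: []

Reason: Both filter salary > 89000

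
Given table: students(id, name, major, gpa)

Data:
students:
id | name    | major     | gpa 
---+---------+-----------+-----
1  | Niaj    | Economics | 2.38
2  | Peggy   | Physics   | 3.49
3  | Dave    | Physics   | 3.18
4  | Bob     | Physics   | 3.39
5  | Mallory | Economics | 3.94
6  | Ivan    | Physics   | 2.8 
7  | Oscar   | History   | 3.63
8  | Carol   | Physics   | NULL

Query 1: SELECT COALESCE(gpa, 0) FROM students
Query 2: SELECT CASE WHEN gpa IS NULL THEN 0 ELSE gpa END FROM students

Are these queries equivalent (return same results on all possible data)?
Yes, equivalent

Both queries return: [(0,), (2.38,), (2.8,), (3.18,), (3.39,), (3.49,), (3.63,), (3.94,)]

Reason: COALESCE vs CASE for NULL handling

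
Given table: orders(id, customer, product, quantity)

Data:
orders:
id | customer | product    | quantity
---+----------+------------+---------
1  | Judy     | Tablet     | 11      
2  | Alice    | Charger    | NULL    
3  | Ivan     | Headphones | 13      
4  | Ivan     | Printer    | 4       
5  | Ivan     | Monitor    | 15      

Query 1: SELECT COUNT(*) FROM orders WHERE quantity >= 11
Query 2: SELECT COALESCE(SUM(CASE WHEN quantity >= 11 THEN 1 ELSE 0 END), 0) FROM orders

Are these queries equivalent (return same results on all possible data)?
Yes, equivalent

Both queries return: [(3,)]

Reason: COUNT with WHERE vs conditional SUM (COALESCE handles empty-table NULL)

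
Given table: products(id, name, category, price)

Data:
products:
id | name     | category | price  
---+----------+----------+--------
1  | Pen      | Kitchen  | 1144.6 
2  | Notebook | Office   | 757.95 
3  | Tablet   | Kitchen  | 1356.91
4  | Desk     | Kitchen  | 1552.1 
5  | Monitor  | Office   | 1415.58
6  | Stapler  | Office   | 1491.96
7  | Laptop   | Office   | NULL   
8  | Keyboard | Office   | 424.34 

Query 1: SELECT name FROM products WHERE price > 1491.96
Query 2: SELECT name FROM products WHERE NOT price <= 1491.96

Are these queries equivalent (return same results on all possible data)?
Yes, equivalent

Both queries return: [('Desk',)]

Reason: Both filter price > 1491.96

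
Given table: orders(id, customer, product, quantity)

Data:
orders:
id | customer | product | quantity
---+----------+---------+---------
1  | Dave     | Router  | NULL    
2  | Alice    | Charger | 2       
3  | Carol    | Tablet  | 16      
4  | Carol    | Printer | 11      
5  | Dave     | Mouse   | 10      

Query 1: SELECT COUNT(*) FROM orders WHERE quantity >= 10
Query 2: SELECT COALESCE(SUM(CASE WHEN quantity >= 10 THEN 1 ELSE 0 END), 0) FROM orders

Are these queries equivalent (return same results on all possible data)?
Yes, equivalent

Both queries return: [(3,)]

Reason: COUNT with WHERE vs conditional SUM (COALESCE handles empty-table NULL)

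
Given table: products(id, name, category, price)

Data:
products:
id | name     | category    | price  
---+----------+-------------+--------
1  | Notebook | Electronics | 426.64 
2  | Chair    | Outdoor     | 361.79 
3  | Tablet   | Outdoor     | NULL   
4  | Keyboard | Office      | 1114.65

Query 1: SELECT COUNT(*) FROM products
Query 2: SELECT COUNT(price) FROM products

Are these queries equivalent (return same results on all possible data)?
No, not equivalent

Query 1 returns: [(4,)]
Query 2 returns: [(3,)]

Reason: COUNT(*) includes NULLs, COUNT(column) excludes them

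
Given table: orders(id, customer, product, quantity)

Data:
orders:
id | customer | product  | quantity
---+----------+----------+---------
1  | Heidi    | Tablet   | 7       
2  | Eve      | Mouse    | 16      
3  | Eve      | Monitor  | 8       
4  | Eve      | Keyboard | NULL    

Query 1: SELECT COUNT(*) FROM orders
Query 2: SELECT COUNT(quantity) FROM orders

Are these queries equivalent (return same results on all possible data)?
No, not equivalent

Query 1 returns: [(4,)]
Query 2 returns: [(3,)]

Reason: COUNT(*) includes NULLs, COUNT(column) excludes them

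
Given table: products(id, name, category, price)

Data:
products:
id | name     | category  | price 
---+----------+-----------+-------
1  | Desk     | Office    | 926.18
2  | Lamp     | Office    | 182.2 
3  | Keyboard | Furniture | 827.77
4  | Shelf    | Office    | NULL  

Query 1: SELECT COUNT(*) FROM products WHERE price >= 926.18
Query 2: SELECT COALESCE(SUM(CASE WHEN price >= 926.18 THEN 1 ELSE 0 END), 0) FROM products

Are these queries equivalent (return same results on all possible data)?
Yes, equivalent

Both queries return: [(1,)]

Reason: COUNT with WHERE vs conditional SUM (COALESCE handles empty-table NULL)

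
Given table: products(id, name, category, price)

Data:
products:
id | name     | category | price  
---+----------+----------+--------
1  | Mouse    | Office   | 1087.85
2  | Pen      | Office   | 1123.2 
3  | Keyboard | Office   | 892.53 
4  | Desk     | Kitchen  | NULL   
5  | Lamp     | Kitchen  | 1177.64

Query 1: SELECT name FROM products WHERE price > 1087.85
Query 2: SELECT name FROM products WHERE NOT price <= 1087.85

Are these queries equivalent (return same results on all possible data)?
Yes, equivalent

Both queries return: [('Lamp',), ('Pen',)]

Reason: Both filter price > 1087.85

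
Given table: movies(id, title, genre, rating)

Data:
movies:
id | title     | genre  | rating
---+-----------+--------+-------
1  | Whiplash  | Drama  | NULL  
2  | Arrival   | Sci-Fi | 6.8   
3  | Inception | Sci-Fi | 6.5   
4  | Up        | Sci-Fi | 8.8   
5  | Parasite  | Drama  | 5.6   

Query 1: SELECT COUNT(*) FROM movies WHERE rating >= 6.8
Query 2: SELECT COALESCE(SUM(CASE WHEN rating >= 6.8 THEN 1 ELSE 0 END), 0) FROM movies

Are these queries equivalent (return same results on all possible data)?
Yes, equivalent

Both queries return: [(2,)]

Reason: COUNT with WHERE vs conditional SUM (COALESCE handles empty-table NULL)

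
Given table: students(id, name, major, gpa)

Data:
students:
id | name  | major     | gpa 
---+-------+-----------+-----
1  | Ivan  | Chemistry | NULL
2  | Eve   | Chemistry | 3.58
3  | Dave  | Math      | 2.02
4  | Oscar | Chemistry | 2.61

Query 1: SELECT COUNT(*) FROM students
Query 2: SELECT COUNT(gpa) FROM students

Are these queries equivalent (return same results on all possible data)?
No, not equivalent

Query 1 returns: [(4,)]
Query 2 returns: [(3,)]

Reason: COUNT(*) includes NULLs, COUNT(column) excludes them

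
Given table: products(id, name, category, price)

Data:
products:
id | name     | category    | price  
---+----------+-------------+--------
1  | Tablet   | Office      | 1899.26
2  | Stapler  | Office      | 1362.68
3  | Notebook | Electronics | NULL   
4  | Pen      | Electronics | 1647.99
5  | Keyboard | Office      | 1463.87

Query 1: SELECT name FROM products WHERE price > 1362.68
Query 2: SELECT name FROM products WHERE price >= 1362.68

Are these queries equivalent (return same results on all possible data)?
No, not equivalent

Query 1 returns: [('Tablet',), ('Pen',), ('Keyboard',)]
Query 2 returns: [('Tablet',), ('Stapler',), ('Pen',), ('Keyboard',)]

Reason: > vs >= gives different results when price = 1362.68 exists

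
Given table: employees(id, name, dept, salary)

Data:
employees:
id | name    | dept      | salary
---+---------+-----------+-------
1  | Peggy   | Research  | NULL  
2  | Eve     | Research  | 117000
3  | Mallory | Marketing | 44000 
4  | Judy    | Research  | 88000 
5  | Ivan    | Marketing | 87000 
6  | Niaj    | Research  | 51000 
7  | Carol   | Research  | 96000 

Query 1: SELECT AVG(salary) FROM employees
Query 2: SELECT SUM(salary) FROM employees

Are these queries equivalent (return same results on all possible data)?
No, not equivalent

Query 1 returns: [(80500.0,)]
Query 2 returns: [(483000,)]

Reason: AVG vs SUM give different aggregate values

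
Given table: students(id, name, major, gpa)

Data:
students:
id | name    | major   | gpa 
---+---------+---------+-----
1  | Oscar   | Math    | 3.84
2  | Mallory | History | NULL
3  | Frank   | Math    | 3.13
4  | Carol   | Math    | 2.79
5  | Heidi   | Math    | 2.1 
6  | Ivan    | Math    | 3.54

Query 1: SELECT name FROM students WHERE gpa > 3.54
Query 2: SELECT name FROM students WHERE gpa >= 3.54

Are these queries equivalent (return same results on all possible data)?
No, not equivalent

Query 1 returns: [('Oscar',)]
Query 2 returns: [('Oscar',), ('Ivan',)]

Reason: > vs >= gives different results when gpa = 3.54 exists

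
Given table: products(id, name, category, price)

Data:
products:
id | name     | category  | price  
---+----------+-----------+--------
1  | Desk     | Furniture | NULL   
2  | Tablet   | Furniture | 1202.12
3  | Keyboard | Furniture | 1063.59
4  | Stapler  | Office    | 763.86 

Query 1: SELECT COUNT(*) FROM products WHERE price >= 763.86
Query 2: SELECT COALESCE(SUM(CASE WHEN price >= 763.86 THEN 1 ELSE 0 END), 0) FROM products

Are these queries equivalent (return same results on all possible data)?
Yes, equivalent

Both queries return: [(3,)]

Reason: COUNT with WHERE vs conditional SUM (COALESCE handles empty-table NULL)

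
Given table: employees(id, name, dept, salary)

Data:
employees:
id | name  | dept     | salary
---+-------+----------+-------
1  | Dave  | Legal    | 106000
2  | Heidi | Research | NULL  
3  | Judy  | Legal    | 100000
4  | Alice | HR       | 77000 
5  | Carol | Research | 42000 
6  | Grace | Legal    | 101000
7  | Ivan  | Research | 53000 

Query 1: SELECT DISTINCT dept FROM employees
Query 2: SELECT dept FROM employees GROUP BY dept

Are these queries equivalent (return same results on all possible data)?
Yes, equivalent

Both queries return: [('HR',), ('Legal',), ('Research',)]

Reason: Both get unique depts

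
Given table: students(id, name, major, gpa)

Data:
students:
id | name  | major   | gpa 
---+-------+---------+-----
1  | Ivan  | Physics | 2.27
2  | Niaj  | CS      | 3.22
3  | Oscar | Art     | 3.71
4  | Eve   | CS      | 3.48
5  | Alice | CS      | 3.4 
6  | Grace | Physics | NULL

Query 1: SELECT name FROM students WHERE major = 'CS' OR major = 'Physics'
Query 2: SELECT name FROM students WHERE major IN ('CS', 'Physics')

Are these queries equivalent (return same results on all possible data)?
Yes, equivalent

Both queries return: [('Alice',), ('Eve',), ('Grace',), ('Ivan',), ('Niaj',)]

Reason: OR vs IN are equivalent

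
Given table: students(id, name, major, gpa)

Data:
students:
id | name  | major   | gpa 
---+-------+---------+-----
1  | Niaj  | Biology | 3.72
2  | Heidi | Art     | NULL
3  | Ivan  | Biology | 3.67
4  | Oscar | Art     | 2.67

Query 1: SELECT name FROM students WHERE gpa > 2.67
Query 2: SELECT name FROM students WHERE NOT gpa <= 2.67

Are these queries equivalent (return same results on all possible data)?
Yes, equivalent

Both queries return: [('Ivan',), ('Niaj',)]

Reason: Both filter gpa > 2.67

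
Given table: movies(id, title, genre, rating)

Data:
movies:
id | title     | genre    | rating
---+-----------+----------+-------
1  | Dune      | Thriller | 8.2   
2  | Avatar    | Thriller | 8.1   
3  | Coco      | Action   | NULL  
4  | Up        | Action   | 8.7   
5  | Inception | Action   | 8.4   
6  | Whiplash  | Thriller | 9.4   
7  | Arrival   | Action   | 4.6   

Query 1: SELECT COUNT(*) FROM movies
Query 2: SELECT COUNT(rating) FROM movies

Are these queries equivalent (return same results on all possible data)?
No, not equivalent

Query 1 returns: [(7,)]
Query 2 returns: [(6,)]

Reason: COUNT(*) includes NULLs, COUNT(column) excludes them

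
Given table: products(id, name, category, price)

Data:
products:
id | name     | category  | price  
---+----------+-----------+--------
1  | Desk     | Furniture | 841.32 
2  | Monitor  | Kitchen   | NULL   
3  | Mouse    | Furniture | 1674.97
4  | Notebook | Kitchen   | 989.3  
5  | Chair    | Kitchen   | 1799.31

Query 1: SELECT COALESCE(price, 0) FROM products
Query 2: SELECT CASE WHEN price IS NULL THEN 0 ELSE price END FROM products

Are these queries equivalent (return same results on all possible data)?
Yes, equivalent

Both queries return: [(0,), (841.32,), (989.3,), (1674.97,), (1799.31,)]

Reason: COALESCE vs CASE for NULL handling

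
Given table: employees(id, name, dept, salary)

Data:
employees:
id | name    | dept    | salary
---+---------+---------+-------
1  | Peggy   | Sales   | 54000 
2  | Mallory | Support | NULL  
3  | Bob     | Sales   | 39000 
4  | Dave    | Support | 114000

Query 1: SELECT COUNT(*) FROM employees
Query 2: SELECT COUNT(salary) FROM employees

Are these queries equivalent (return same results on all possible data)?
No, not equivalent

Query 1 returns: [(4,)]
Query 2 returns: [(3,)]

Reason: COUNT(*) includes NULLs, COUNT(column) excludes them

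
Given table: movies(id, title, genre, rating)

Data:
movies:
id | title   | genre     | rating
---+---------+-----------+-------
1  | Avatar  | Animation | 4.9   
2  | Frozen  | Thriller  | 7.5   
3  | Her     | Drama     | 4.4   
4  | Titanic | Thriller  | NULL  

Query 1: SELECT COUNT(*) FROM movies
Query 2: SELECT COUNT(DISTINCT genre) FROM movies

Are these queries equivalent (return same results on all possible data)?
No, not equivalent

Query 1 returns: [(4,)]
Query 2 returns: [(3,)]

Reason: COUNT(*) counts rows, COUNT(DISTINCT genre) counts unique genres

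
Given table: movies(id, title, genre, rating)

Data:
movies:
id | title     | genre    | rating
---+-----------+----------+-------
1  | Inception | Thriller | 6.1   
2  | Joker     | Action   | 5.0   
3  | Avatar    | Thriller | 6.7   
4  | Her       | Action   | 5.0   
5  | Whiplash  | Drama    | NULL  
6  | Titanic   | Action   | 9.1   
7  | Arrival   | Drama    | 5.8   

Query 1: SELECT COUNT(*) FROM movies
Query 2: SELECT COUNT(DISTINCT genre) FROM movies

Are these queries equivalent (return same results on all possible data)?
No, not equivalent

Query 1 returns: [(7,)]
Query 2 returns: [(3,)]

Reason: COUNT(*) counts rows, COUNT(DISTINCT genre) counts unique genres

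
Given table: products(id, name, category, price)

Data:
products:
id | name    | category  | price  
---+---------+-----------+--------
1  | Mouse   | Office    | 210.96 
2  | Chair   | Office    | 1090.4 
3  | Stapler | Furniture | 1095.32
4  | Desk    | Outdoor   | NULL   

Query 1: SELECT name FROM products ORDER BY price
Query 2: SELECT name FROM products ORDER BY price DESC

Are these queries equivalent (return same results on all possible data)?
No, not equivalent

Query 1 returns: [('Desk',), ('Mouse',), ('Chair',), ('Stapler',)]
Query 2 returns: [('Stapler',), ('Chair',), ('Mouse',), ('Desk',)]

Reason: ASC vs DESC gives opposite ordering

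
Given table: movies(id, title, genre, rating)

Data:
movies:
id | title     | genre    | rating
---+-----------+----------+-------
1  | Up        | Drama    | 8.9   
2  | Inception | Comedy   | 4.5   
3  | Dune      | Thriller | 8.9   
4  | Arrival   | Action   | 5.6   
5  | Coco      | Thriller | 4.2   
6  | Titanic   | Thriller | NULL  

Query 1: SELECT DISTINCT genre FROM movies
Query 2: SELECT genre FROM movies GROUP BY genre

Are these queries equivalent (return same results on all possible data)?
Yes, equivalent

Both queries return: [('Action',), ('Comedy',), ('Drama',), ('Thriller',)]

Reason: Both get unique genres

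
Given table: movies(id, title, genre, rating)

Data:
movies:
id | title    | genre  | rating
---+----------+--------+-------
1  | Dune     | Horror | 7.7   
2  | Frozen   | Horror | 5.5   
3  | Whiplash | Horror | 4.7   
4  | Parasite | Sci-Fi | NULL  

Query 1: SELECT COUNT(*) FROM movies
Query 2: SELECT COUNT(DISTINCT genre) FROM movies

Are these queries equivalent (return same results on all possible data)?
No, not equivalent

Query 1 returns: [(4,)]
Query 2 returns: [(2,)]

Reason: COUNT(*) counts rows, COUNT(DISTINCT genre) counts unique genres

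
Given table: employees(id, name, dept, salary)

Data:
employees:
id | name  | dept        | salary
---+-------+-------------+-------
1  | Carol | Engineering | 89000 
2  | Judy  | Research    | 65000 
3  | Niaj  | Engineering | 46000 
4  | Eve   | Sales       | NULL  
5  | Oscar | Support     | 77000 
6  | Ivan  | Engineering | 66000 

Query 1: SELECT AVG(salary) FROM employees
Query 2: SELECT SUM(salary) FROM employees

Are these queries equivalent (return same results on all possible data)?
No, not equivalent

Query 1 returns: [(68600.0,)]
Query 2 returns: [(343000,)]

Reason: AVG vs SUM give different aggregate values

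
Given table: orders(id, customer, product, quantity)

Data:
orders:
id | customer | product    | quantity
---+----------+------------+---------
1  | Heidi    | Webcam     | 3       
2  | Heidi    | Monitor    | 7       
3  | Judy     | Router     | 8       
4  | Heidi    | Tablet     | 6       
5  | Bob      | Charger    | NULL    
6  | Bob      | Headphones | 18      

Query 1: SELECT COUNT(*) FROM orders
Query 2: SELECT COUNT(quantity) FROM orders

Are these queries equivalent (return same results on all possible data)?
No, not equivalent

Query 1 returns: [(6,)]
Query 2 returns: [(5,)]

Reason: COUNT(*) includes NULLs, COUNT(column) excludes them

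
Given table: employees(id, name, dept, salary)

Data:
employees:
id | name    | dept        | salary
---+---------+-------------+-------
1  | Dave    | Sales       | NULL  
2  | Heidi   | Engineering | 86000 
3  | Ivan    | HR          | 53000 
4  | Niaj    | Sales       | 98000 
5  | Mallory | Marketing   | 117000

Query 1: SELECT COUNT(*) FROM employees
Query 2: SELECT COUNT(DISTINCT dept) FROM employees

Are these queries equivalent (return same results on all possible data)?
No, not equivalent

Query 1 returns: [(5,)]
Query 2 returns: [(4,)]

Reason: COUNT(*) counts rows, COUNT(DISTINCT dept) counts unique depts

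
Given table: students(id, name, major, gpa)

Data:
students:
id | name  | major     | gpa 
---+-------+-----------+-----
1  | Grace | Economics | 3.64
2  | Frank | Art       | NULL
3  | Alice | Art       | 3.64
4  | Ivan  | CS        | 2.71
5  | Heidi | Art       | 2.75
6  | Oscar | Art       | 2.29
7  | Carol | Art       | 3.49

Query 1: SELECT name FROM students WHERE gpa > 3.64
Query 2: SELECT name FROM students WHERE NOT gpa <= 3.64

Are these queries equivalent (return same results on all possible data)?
Yes, equivalent

Both queries return: []

Reason: Both filter gpa > 3.64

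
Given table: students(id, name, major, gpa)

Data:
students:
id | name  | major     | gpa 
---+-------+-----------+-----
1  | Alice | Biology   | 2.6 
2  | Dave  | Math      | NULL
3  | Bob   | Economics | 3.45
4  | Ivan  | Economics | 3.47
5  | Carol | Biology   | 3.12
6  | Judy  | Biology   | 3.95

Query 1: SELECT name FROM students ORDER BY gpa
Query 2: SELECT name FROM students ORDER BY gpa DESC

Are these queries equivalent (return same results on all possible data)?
No, not equivalent

Query 1 returns: [('Dave',), ('Alice',), ('Carol',), ('Bob',), ('Ivan',), ('Judy',)]
Query 2 returns: [('Judy',), ('Ivan',), ('Bob',), ('Carol',), ('Alice',), ('Dave',)]

Reason: ASC vs DESC gives opposite ordering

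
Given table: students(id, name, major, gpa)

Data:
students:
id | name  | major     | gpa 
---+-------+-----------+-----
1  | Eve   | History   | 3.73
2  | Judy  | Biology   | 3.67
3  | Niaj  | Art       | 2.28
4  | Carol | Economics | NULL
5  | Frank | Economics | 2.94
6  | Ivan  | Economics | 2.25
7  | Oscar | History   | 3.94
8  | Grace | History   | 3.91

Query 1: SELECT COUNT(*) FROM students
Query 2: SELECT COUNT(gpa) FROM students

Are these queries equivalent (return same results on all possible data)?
No, not equivalent

Query 1 returns: [(8,)]
Query 2 returns: [(7,)]

Reason: COUNT(*) includes NULLs, COUNT(column) excludes them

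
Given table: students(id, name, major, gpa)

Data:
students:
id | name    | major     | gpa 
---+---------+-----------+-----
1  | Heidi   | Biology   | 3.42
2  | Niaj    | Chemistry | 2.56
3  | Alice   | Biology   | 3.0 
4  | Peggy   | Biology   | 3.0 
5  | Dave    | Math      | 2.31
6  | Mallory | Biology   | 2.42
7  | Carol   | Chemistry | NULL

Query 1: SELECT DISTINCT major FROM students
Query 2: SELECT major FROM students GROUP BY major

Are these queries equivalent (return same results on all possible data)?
Yes, equivalent

Both queries return: [('Biology',), ('Chemistry',), ('Math',)]

Reason: Both get unique majors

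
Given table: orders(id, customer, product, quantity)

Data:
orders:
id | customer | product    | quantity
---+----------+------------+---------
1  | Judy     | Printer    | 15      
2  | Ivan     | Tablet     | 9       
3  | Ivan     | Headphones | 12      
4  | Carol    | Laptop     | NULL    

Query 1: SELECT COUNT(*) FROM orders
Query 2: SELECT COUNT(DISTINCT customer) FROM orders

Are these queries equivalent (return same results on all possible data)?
No, not equivalent

Query 1 returns: [(4,)]
Query 2 returns: [(3,)]

Reason: COUNT(*) counts rows, COUNT(DISTINCT customer) counts unique customers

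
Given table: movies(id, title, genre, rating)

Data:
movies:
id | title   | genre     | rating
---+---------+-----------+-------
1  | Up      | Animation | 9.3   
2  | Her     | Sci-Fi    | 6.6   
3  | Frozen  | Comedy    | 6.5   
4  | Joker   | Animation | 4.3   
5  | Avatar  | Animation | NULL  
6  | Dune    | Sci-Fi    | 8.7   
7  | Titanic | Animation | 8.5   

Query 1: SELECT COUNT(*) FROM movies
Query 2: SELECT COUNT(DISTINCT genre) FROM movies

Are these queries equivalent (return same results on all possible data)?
No, not equivalent

Query 1 returns: [(7,)]
Query 2 returns: [(3,)]

Reason: COUNT(*) counts rows, COUNT(DISTINCT genre) counts unique genres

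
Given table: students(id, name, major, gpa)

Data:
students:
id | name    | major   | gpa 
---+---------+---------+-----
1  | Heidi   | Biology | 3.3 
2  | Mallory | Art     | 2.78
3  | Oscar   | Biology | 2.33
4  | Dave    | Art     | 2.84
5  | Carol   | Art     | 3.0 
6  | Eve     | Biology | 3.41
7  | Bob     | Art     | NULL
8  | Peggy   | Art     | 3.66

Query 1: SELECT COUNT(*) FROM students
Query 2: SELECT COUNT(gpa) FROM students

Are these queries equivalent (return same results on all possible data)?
No, not equivalent

Query 1 returns: [(8,)]
Query 2 returns: [(7,)]

Reason: COUNT(*) includes NULLs, COUNT(column) excludes them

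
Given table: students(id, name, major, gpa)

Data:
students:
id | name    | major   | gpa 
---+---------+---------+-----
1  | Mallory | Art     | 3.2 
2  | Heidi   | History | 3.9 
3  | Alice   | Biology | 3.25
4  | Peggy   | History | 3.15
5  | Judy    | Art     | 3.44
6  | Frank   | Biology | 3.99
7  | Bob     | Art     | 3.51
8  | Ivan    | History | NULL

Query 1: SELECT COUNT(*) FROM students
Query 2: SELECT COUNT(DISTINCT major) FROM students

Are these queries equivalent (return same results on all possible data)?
No, not equivalent

Query 1 returns: [(8,)]
Query 2 returns: [(3,)]

Reason: COUNT(*) counts rows, COUNT(DISTINCT major) counts unique majors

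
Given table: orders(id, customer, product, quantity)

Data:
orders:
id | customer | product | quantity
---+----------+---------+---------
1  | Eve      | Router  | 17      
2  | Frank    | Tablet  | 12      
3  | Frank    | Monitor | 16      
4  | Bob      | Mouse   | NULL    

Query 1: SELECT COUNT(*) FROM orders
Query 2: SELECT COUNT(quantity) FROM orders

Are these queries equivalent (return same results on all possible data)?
No, not equivalent

Query 1 returns: [(4,)]
Query 2 returns: [(3,)]

Reason: COUNT(*) includes NULLs, COUNT(column) excludes them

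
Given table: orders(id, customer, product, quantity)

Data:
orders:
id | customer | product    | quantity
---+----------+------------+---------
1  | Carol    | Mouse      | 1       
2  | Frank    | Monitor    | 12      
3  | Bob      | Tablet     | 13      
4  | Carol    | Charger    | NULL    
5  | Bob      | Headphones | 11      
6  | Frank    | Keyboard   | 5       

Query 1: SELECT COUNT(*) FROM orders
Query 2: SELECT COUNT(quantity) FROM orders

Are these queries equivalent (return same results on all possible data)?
No, not equivalent

Query 1 returns: [(6,)]
Query 2 returns: [(5,)]

Reason: COUNT(*) includes NULLs, COUNT(column) excludes them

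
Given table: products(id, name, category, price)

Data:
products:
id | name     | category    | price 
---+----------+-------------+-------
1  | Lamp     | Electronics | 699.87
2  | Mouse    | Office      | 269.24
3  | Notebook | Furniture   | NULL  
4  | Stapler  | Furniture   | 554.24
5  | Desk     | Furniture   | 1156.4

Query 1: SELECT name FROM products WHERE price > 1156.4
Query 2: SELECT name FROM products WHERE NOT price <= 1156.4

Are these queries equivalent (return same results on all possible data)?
Yes, equivalent

Both queries return: []

Reason: Both filter price > 1156.4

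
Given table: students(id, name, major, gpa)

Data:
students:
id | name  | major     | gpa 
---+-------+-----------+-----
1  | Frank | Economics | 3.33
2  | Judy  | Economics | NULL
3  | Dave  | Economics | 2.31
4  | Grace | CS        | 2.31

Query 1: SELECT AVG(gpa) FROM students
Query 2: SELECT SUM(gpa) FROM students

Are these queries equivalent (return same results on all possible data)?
No, not equivalent

Query 1 returns: [(2.65,)]
Query 2 returns: [(7.95,)]

Reason: AVG vs SUM give different aggregate values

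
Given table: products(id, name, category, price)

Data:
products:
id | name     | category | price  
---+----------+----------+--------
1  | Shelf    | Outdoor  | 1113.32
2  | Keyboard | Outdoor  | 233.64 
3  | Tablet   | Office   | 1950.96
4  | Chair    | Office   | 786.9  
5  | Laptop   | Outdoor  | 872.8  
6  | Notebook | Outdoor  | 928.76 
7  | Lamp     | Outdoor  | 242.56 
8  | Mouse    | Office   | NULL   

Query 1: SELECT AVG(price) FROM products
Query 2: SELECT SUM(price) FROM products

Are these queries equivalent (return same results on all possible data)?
No, not equivalent

Query 1 returns: [(875.5628571428571,)]
Query 2 returns: [(6128.94,)]

Reason: AVG vs SUM give different aggregate values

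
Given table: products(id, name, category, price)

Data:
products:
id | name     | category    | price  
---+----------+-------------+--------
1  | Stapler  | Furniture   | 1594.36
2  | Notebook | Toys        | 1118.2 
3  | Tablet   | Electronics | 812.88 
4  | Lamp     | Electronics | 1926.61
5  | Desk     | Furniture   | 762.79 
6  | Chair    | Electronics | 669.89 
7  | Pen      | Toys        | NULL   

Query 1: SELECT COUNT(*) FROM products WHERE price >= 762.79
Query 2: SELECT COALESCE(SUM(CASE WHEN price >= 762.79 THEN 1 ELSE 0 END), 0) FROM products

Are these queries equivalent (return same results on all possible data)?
Yes, equivalent

Both queries return: [(5,)]

Reason: COUNT with WHERE vs conditional SUM (COALESCE handles empty-table NULL)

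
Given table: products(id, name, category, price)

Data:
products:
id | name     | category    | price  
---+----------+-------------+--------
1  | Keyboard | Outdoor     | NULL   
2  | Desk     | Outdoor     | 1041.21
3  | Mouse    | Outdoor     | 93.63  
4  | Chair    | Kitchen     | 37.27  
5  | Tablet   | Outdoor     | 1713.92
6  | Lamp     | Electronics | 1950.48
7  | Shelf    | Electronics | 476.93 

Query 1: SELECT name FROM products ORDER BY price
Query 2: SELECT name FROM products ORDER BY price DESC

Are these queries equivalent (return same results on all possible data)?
No, not equivalent

Query 1 returns: [('Keyboard',), ('Chair',), ('Mouse',), ('Shelf',), ('Desk',), ('Tablet',), ('Lamp',)]
Query 2 returns: [('Lamp',), ('Tablet',), ('Desk',), ('Shelf',), ('Mouse',), ('Chair',), ('Keyboard',)]

Reason: ASC vs DESC gives opposite ordering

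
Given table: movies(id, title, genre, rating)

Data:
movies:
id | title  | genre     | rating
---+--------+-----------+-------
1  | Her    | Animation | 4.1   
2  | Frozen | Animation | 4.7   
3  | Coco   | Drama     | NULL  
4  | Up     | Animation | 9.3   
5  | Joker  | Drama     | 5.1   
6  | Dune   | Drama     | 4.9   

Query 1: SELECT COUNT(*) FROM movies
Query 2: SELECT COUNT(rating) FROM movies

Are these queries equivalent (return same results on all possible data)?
No, not equivalent

Query 1 returns: [(6,)]
Query 2 returns: [(5,)]

Reason: COUNT(*) includes NULLs, COUNT(column) excludes them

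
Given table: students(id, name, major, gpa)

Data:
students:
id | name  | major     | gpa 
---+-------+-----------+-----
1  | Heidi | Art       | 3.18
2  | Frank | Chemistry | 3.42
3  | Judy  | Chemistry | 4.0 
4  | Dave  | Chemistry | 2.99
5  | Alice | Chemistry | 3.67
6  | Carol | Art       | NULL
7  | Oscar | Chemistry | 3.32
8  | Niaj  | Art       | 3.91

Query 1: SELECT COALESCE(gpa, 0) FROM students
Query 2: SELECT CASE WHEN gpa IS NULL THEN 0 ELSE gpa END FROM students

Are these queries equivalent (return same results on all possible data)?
Yes, equivalent

Both queries return: [(0,), (2.99,), (3.18,), (3.32,), (3.42,), (3.67,), (3.91,), (4.0,)]

Reason: COALESCE vs CASE for NULL handling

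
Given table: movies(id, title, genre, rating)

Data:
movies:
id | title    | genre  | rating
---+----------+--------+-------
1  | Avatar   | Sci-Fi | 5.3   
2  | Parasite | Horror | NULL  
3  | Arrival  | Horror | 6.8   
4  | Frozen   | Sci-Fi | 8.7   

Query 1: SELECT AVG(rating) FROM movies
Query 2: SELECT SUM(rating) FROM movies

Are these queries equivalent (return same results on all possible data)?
No, not equivalent

Query 1 returns: [(6.933333333333333,)]
Query 2 returns: [(20.799999999999997,)]

Reason: AVG vs SUM give different aggregate values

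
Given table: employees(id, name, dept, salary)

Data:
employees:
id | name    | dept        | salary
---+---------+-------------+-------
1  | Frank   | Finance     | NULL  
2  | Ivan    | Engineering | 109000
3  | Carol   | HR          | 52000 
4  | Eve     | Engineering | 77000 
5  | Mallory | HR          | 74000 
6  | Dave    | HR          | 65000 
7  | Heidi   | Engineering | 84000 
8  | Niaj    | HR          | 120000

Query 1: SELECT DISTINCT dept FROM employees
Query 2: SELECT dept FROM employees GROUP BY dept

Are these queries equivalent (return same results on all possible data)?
Yes, equivalent

Both queries return: [('Engineering',), ('Finance',), ('HR',)]

Reason: Both get unique depts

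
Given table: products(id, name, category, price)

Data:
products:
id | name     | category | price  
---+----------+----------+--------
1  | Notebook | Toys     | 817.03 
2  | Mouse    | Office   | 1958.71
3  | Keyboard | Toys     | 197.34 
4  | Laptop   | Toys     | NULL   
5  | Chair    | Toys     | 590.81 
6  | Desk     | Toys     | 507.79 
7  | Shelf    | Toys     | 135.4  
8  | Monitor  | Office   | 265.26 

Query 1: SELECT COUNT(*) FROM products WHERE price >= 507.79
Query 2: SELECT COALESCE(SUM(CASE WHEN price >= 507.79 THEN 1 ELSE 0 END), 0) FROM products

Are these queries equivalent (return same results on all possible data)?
Yes, equivalent

Both queries return: [(4,)]

Reason: COUNT with WHERE vs conditional SUM (COALESCE handles empty-table NULL)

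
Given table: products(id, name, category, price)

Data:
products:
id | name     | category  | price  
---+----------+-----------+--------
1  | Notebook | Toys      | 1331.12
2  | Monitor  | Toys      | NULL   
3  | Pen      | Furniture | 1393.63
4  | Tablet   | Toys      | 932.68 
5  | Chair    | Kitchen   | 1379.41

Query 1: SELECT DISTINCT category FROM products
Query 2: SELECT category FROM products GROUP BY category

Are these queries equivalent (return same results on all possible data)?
Yes, equivalent

Both queries return: [('Furniture',), ('Kitchen',), ('Toys',)]

Reason: Both get unique categorys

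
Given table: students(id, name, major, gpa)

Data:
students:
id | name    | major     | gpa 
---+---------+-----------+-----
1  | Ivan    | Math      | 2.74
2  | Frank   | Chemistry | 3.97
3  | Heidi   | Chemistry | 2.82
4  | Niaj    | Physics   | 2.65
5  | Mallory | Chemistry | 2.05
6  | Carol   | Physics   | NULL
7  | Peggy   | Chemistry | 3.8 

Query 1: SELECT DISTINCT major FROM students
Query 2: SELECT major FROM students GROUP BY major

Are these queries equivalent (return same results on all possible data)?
Yes, equivalent

Both queries return: [('Chemistry',), ('Math',), ('Physics',)]

Reason: Both get unique majors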